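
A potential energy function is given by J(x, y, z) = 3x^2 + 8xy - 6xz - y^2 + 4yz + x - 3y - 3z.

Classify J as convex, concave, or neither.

J is quadratic, so its Hessian is the constant matrix H = [[6, 8, -6], [8, -2, 4], [-6, 4, 0]].
Leading principal minors: 6, -76, -408.
Neither pattern holds ⇒ H is indefinite ⇒ neither convex nor concave.

neither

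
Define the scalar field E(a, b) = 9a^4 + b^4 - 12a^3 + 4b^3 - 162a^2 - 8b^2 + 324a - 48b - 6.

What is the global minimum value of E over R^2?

-1463

E(a,b) separates as P(a) + Q(b) − 6, so its minimum is min P + min Q − 6.
P'(a) = 36(a - 3)(a - 1)(a + 3) vanishes at a ∈ {-3, 1, 3}; Q'(b) = 4(b - 2)(b + 2)(b + 3) vanishes at b ∈ {-3, -2, 2}.
Local minima of P (where P''>0): P(-3)=-1377, P(3)=-81. Local minima of Q: Q(-3)=45, Q(2)=-80.
So the global minimum of E is P(-3) + Q(2) − 6 = -1377 − 80 − 6 = -1463, attained at (-3, 2).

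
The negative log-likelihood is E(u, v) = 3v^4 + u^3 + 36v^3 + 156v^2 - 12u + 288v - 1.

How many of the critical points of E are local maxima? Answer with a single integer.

1

E separates as a function of u plus a function of v, so ∇E=0 decouples.
∂E/∂u = 3(u - 2)(u + 2) = 0 at u ∈ {-2, 2}; ∂E/∂v = 12(v + 2)(v + 3)(v + 4) = 0 at v ∈ {-4, -3, -2}.
The Hessian is diagonal: diag(E_uu, E_vv). Second derivatives: E_uu(-2)=-12, E_uu(2)=12; E_vv(-4)=24, E_vv(-3)=-12, E_vv(-2)=24.
Local maxima occur where both diagonal entries negative: (-2, -3). Count: 1.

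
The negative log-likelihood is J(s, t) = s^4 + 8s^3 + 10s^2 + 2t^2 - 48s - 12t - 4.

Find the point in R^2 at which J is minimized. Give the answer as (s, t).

J(s,t) separates as P(s) + Q(t) − 4, so its minimum is min P + min Q − 4.
P'(s) = 4(s - 1)(s + 3)(s + 4) vanishes at s ∈ {-4, -3, 1}; Q'(t) = 4(t - 3) vanishes at t ∈ {3}.
Local minima of P (where P''>0): P(-4)=96, P(1)=-29. Local minima of Q: Q(3)=-18.
So the global minimum of J is P(1) + Q(3) − 4 = -29 − 18 − 4 = -51, attained at (1, 3).

(1, 3)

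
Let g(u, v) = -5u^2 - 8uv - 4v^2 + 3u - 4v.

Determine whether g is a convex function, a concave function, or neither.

g is quadratic, so its Hessian is the constant matrix H = [[-10, -8], [-8, -8]].
det(H) = 16, tr(H) = -18.
det(H) > 0 and tr(H) < 0, so H is negative definite everywhere: concave.

concave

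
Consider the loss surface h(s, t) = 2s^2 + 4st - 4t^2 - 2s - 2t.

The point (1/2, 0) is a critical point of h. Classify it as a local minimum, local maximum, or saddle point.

The Hessian of h is constant: H = [[4, 4], [4, -8]].
det(H) = 4·(-8) − 4² = -48.
Since det(H) < 0, H is indefinite and the critical point is a saddle point.

saddle point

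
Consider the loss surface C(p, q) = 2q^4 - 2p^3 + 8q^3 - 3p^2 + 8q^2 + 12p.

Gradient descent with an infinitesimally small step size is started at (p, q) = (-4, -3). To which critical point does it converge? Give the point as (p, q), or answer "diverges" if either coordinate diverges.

C is separable, so gradient descent decouples: p follows -∂C/∂p, q follows -∂C/∂q.
∂C/∂p = -6(p - 1)(p + 2); at p=-4 this is -60, so p increases.
∂C/∂q = 8q(q + 1)(q + 2); at q=-3 this is -48, so q increases.
p converges to its nearest critical value -2 (a local min of the p-part); q converges to -2. The iterate converges to (-2, -2).

(-2, -2)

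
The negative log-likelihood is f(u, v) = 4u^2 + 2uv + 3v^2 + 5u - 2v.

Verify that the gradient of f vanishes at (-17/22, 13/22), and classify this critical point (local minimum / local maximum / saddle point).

local minimum

∇f = (8u + 2v + 5, 2u + 6v - 2); substituting (-17/22, 13/22) gives ∇f = (0, 0), so (-17/22, 13/22) is indeed a critical point.
The Hessian of f is constant: H = [[8, 2], [2, 6]].
det(H) = 8·6 − 2² = 44.
det(H) > 0 and tr(H) = 14 > 0, so H is positive definite and the point is a local minimum.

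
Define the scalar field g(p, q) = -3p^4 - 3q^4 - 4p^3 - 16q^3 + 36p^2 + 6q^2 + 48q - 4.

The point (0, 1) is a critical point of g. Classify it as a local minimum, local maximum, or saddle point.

saddle point

The mixed partial ∂²g/∂p∂q is 0, so the Hessian at any point is diag(g_pp, g_qq) = diag(12(-3p^2 - 2p + 6), 12(-3q^2 - 8q + 1)).
At (0, 1): H = diag(72, -120).
The eigenvalues have opposite signs, so H is indefinite: a saddle point.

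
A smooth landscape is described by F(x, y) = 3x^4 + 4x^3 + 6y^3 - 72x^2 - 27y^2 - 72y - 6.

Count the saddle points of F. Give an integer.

F separates as a function of x plus a function of y, so ∇F=0 decouples.
∂F/∂x = 12x(x - 3)(x + 4) = 0 at x ∈ {-4, 0, 3}; ∂F/∂y = 18(y - 4)(y + 1) = 0 at y ∈ {-1, 4}.
The Hessian is diagonal: diag(F_xx, F_yy). Second derivatives: F_xx(-4)=336, F_xx(0)=-144, F_xx(3)=252; F_yy(-1)=-90, F_yy(4)=90.
Saddle points occur where the two diagonal entries have opposite signs: (-4, -1), (0, 4), (3, -1). Count: 3.

3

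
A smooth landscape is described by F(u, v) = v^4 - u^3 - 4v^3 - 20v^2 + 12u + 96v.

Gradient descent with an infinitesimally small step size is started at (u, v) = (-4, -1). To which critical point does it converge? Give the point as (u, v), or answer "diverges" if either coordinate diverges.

(-2, -3)

F is separable, so gradient descent decouples: u follows -∂F/∂u, v follows -∂F/∂v.
∂F/∂u = -3(u - 2)(u + 2); at u=-4 this is -36, so u increases.
∂F/∂v = 4(v - 4)(v - 2)(v + 3); at v=-1 this is 120, so v decreases.
u converges to its nearest critical value -2 (a local min of the u-part); v converges to -3. The iterate converges to (-2, -3).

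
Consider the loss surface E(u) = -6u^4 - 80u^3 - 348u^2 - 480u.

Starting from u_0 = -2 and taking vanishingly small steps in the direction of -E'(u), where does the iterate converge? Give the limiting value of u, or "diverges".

-4

E'(u) = -24(u + 1)(u + 4)(u + 5), so E'(-2) = 144.
Gradient descent moves in the -E' direction, i.e. u is decreasing.
The nearest critical point in that direction is u = -4, where E'' = 72 > 0 (a local minimum). The iterate converges there.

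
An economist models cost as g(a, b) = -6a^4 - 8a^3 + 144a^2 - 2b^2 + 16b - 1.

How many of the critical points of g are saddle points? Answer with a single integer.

g separates as a function of a plus a function of b, so ∇g=0 decouples.
∂g/∂a = -24a(a - 3)(a + 4) = 0 at a ∈ {-4, 0, 3}; ∂g/∂b = -4(b - 4) = 0 at b ∈ {4}.
The Hessian is diagonal: diag(g_aa, g_bb). Second derivatives: g_aa(-4)=-672, g_aa(0)=288, g_aa(3)=-504; g_bb(4)=-4.
Saddle points occur where the two diagonal entries have opposite signs: (0, 4). Count: 1.

1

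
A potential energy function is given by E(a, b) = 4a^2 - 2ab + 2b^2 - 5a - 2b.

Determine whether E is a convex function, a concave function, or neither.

E is quadratic, so its Hessian is the constant matrix H = [[8, -2], [-2, 4]].
det(H) = 28, tr(H) = 12.
det(H) > 0 and tr(H) > 0, so H is positive definite everywhere: convex.

convex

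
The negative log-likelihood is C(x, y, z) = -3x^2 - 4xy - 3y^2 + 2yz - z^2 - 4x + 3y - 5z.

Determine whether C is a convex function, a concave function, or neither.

concave

C is quadratic, so its Hessian is the constant matrix H = [[-6, -4, 0], [-4, -6, 2], [0, 2, -2]].
Leading principal minors: -6, 20, -16.
Signs alternate −, +, − ⇒ H ≺ 0 ⇒ concave.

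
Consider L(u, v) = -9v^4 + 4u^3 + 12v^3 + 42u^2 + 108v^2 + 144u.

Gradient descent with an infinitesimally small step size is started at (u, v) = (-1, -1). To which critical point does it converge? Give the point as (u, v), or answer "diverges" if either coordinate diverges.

L is separable, so gradient descent decouples: u follows -∂L/∂u, v follows -∂L/∂v.
∂L/∂u = 12(u + 3)(u + 4); at u=-1 this is 72, so u decreases.
∂L/∂v = -36v(v - 3)(v + 2); at v=-1 this is -144, so v increases.
u converges to its nearest critical value -3 (a local min of the u-part); v converges to 0. The iterate converges to (-3, 0).

(-3, 0)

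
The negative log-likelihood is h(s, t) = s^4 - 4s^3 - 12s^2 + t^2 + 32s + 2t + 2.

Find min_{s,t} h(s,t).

-63

h(s,t) separates as P(s) + Q(t) + 2, so its minimum is min P + min Q + 2.
P'(s) = 4(s - 4)(s - 1)(s + 2) vanishes at s ∈ {-2, 1, 4}; Q'(t) = 2(t + 1) vanishes at t ∈ {-1}.
Local minima of P (where P''>0): P(-2)=-64, P(4)=-64. Local minima of Q: Q(-1)=-1.
So the global minimum of h is P(-2) + Q(-1) + 2 = -64 − 1 + 2 = -63, attained at (-2, -1).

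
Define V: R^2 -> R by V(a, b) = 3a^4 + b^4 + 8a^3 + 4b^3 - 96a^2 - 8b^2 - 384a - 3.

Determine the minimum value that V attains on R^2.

-1923

V(a,b) separates as P(a) + Q(b) − 3, so its minimum is min P + min Q − 3.
P'(a) = 12(a - 4)(a + 2)(a + 4) vanishes at a ∈ {-4, -2, 4}; Q'(b) = 4b(b - 1)(b + 4) vanishes at b ∈ {-4, 0, 1}.
Local minima of P (where P''>0): P(-4)=256, P(4)=-1792. Local minima of Q: Q(-4)=-128, Q(1)=-3.
So the global minimum of V is P(4) + Q(-4) − 3 = -1792 − 128 − 3 = -1923, attained at (4, -4).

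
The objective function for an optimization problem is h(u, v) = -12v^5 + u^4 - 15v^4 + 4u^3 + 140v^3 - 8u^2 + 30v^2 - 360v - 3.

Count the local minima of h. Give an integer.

4

h separates as a function of u plus a function of v, so ∇h=0 decouples.
∂h/∂u = 4u(u - 1)(u + 4) = 0 at u ∈ {-4, 0, 1}; ∂h/∂v = -60(v - 2)(v - 1)(v + 1)(v + 3) = 0 at v ∈ {-3, -1, 1, 2}.
The Hessian is diagonal: diag(h_uu, h_vv). Second derivatives: h_uu(-4)=80, h_uu(0)=-16, h_uu(1)=20; h_vv(-3)=2400, h_vv(-1)=-720, h_vv(1)=480, h_vv(2)=-900.
Local minima occur where both diagonal entries positive: (-4, -3), (-4, 1), (1, -3), (1, 1). Count: 4.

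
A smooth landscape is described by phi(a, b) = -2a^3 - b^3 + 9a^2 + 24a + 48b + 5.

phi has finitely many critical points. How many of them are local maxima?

phi separates as a function of a plus a function of b, so ∇phi=0 decouples.
∂phi/∂a = -6(a - 4)(a + 1) = 0 at a ∈ {-1, 4}; ∂phi/∂b = -3(b - 4)(b + 4) = 0 at b ∈ {-4, 4}.
The Hessian is diagonal: diag(phi_aa, phi_bb). Second derivatives: phi_aa(-1)=30, phi_aa(4)=-30; phi_bb(-4)=24, phi_bb(4)=-24.
Local maxima occur where both diagonal entries negative: (4, 4). Count: 1.

1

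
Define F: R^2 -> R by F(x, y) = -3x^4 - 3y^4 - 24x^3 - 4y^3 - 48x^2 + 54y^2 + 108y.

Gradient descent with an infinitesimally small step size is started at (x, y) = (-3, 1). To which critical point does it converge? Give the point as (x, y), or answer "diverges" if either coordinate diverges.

(-2, -1)

F is separable, so gradient descent decouples: x follows -∂F/∂x, y follows -∂F/∂y.
∂F/∂x = -12x(x + 2)(x + 4); at x=-3 this is -36, so x increases.
∂F/∂y = -12(y - 3)(y + 1)(y + 3); at y=1 this is 192, so y decreases.
x converges to its nearest critical value -2 (a local min of the x-part); y converges to -1. The iterate converges to (-2, -1).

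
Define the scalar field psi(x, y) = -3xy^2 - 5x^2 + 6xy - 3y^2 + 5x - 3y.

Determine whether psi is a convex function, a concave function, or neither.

neither

The term -3xy^2 is cubic, so the Hessian is not constant.
∂²psi/∂y² = -6x - 6, which takes both signs as x varies (negative for sufficiently large x). A diagonal entry of the Hessian changing sign means the Hessian is neither positive- nor negative-semidefinite on all of R^2.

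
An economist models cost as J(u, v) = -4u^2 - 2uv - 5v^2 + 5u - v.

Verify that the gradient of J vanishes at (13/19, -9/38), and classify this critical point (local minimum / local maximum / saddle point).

local maximum

∇J = (-8u - 2v + 5, -2u - 10v - 1); substituting (13/19, -9/38) gives ∇J = (0, 0), so (13/19, -9/38) is indeed a critical point.
The Hessian of J is constant: H = [[-8, -2], [-2, -10]].
det(H) = (-8)·(-10) − (-2)² = 76.
det(H) > 0 and tr(H) = -18 < 0, so H is negative definite and the point is a local maximum.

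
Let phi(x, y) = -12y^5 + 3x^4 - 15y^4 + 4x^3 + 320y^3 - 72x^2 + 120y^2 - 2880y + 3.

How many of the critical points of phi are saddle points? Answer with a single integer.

phi separates as a function of x plus a function of y, so ∇phi=0 decouples.
∂phi/∂x = 12x(x - 3)(x + 4) = 0 at x ∈ {-4, 0, 3}; ∂phi/∂y = -60(y - 3)(y - 2)(y + 2)(y + 4) = 0 at y ∈ {-4, -2, 2, 3}.
The Hessian is diagonal: diag(phi_xx, phi_yy). Second derivatives: phi_xx(-4)=336, phi_xx(0)=-144, phi_xx(3)=252; phi_yy(-4)=5040, phi_yy(-2)=-2400, phi_yy(2)=1440, phi_yy(3)=-2100.
Saddle points occur where the two diagonal entries have opposite signs: (-4, -2), (-4, 3), (0, -4), (0, 2), (3, -2), (3, 3). Count: 6.

6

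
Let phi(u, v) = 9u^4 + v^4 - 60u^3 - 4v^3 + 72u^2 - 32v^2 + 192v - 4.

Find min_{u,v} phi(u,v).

-1156

phi(u,v) separates as P(u) + Q(v) − 4, so its minimum is min P + min Q − 4.
P'(u) = 36u(u - 4)(u - 1) vanishes at u ∈ {0, 1, 4}; Q'(v) = 4(v - 4)(v - 3)(v + 4) vanishes at v ∈ {-4, 3, 4}.
Local minima of P (where P''>0): P(0)=0, P(4)=-384. Local minima of Q: Q(-4)=-768, Q(4)=256.
So the global minimum of phi is P(4) + Q(-4) − 4 = -384 − 768 − 4 = -1156, attained at (4, -4).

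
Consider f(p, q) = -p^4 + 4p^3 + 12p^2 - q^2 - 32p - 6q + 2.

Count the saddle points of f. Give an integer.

1

f separates as a function of p plus a function of q, so ∇f=0 decouples.
∂f/∂p = -4(p - 4)(p - 1)(p + 2) = 0 at p ∈ {-2, 1, 4}; ∂f/∂q = -2(q + 3) = 0 at q ∈ {-3}.
The Hessian is diagonal: diag(f_pp, f_qq). Second derivatives: f_pp(-2)=-72, f_pp(1)=36, f_pp(4)=-72; f_qq(-3)=-2.
Saddle points occur where the two diagonal entries have opposite signs: (1, -3). Count: 1.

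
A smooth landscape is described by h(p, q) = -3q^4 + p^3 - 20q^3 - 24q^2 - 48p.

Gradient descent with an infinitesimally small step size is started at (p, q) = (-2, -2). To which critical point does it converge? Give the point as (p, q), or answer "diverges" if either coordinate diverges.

h is separable, so gradient descent decouples: p follows -∂h/∂p, q follows -∂h/∂q.
∂h/∂p = 3(p - 4)(p + 4); at p=-2 this is -36, so p increases.
∂h/∂q = -12q(q + 1)(q + 4); at q=-2 this is -48, so q increases.
p converges to its nearest critical value 4 (a local min of the p-part); q converges to -1. The iterate converges to (4, -1).

(4, -1)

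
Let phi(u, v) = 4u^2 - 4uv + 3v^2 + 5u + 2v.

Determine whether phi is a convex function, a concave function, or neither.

phi is quadratic, so its Hessian is the constant matrix H = [[8, -4], [-4, 6]].
det(H) = 32, tr(H) = 14.
det(H) > 0 and tr(H) > 0, so H is positive definite everywhere: convex.

convex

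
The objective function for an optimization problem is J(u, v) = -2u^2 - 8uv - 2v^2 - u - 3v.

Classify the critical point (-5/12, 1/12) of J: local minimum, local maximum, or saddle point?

saddle point

The Hessian of J is constant: H = [[-4, -8], [-8, -4]].
det(H) = (-4)·(-4) − (-8)² = -48.
Since det(H) < 0, H is indefinite and the critical point is a saddle point.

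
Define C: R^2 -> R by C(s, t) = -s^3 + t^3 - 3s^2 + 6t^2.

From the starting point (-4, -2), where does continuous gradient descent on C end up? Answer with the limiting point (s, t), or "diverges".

C is separable, so gradient descent decouples: s follows -∂C/∂s, t follows -∂C/∂t.
∂C/∂s = -3s(s + 2); at s=-4 this is -24, so s increases.
∂C/∂t = 3t(t + 4); at t=-2 this is -12, so t increases.
s converges to its nearest critical value -2 (a local min of the s-part); t converges to 0. The iterate converges to (-2, 0).

(-2, 0)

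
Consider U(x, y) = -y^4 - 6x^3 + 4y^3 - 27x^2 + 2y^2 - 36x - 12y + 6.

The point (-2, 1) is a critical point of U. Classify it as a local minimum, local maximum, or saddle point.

local minimum

The mixed partial ∂²U/∂x∂y is 0, so the Hessian at any point is diag(U_xx, U_yy) = diag(-18(2x + 3), 4(-3y^2 + 6y + 1)).
At (-2, 1): H = diag(18, 16).
Both eigenvalues are positive, so H is positive definite: a local minimum.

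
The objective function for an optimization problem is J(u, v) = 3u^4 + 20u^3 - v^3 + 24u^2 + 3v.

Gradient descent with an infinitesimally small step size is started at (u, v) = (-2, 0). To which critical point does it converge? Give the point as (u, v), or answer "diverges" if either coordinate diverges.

J is separable, so gradient descent decouples: u follows -∂J/∂u, v follows -∂J/∂v.
∂J/∂u = 12u(u + 1)(u + 4); at u=-2 this is 48, so u decreases.
∂J/∂v = -3(v - 1)(v + 1); at v=0 this is 3, so v decreases.
u converges to its nearest critical value -4 (a local min of the u-part); v converges to -1. The iterate converges to (-4, -1).

(-4, -1)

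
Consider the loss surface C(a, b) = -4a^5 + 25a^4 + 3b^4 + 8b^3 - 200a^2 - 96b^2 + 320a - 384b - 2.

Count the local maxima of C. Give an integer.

2

C separates as a function of a plus a function of b, so ∇C=0 decouples.
∂C/∂a = -20(a - 4)(a - 2)(a - 1)(a + 2) = 0 at a ∈ {-2, 1, 2, 4}; ∂C/∂b = 12(b - 4)(b + 2)(b + 4) = 0 at b ∈ {-4, -2, 4}.
The Hessian is diagonal: diag(C_aa, C_bb). Second derivatives: C_aa(-2)=1440, C_aa(1)=-180, C_aa(2)=160, C_aa(4)=-720; C_bb(-4)=192, C_bb(-2)=-144, C_bb(4)=576.
Local maxima occur where both diagonal entries negative: (1, -2), (4, -2). Count: 2.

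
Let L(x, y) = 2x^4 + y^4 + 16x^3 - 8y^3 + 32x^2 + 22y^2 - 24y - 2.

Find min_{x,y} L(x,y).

L(x,y) separates as P(x) + Q(y) − 2, so its minimum is min P + min Q − 2.
P'(x) = 8x(x + 2)(x + 4) vanishes at x ∈ {-4, -2, 0}; Q'(y) = 4(y - 3)(y - 2)(y - 1) vanishes at y ∈ {1, 2, 3}.
Local minima of P (where P''>0): P(-4)=0, P(0)=0. Local minima of Q: Q(1)=-9, Q(3)=-9.
So the global minimum of L is P(-4) + Q(1) − 2 = 0 − 9 − 2 = -11, attained at (-4, 1).

-11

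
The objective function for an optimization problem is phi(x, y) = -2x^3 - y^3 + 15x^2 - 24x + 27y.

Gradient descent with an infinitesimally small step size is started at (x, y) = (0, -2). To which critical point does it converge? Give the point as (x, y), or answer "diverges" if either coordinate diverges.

phi is separable, so gradient descent decouples: x follows -∂phi/∂x, y follows -∂phi/∂y.
∂phi/∂x = -6(x - 4)(x - 1); at x=0 this is -24, so x increases.
∂phi/∂y = -3(y - 3)(y + 3); at y=-2 this is 15, so y decreases.
x converges to its nearest critical value 1 (a local min of the x-part); y converges to -3. The iterate converges to (1, -3).

(1, -3)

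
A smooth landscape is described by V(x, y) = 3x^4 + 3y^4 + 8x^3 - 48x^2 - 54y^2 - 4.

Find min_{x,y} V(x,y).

-759

V(x,y) separates as P(x) + Q(y) − 4, so its minimum is min P + min Q − 4.
P'(x) = 12x(x - 2)(x + 4) vanishes at x ∈ {-4, 0, 2}; Q'(y) = 12y(y - 3)(y + 3) vanishes at y ∈ {-3, 0, 3}.
Local minima of P (where P''>0): P(-4)=-512, P(2)=-80. Local minima of Q: Q(-3)=-243, Q(3)=-243.
So the global minimum of V is P(-4) + Q(-3) − 4 = -512 − 243 − 4 = -759, attained at (-4, -3).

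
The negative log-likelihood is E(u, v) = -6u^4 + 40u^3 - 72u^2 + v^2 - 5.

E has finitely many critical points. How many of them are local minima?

E separates as a function of u plus a function of v, so ∇E=0 decouples.
∂E/∂u = -24u(u - 3)(u - 2) = 0 at u ∈ {0, 2, 3}; ∂E/∂v = 2v = 0 at v ∈ {0}.
The Hessian is diagonal: diag(E_uu, E_vv). Second derivatives: E_uu(0)=-144, E_uu(2)=48, E_uu(3)=-72; E_vv(0)=2.
Local minima occur where both diagonal entries positive: (2, 0). Count: 1.

1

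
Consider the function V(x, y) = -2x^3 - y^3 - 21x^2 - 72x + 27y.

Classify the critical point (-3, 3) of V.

local maximum

The mixed partial ∂²V/∂x∂y is 0, so the Hessian at any point is diag(V_xx, V_yy) = diag(-6(2x + 7), -6y).
At (-3, 3): H = diag(-6, -18).
Both eigenvalues are negative, so H is negative definite: a local maximum.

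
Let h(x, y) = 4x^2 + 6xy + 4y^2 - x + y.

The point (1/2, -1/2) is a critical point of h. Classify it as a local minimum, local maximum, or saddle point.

local minimum

The Hessian of h is constant: H = [[8, 6], [6, 8]].
det(H) = 8·8 − 6² = 28.
det(H) > 0 and tr(H) = 16 > 0, so H is positive definite and the point is a local minimum.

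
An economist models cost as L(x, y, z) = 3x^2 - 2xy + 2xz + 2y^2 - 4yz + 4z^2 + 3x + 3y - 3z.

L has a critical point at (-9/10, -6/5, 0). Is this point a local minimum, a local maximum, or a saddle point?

The Hessian is constant: H = [[6, -2, 2], [-2, 4, -4], [2, -4, 8]].
Leading principal minors: Δ₁ = 6, Δ₂ = 20, Δ₃ = 80.
All leading minors are positive, so H is positive definite: a local minimum.

local minimum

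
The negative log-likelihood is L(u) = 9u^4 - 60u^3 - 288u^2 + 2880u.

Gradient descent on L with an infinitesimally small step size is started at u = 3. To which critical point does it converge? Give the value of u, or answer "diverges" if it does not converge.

L'(u) = 36(u - 5)(u - 4)(u + 4), so L'(3) = 504.
Gradient descent moves in the -L' direction, i.e. u is decreasing.
The nearest critical point in that direction is u = -4, where L'' = 2592 > 0 (a local minimum). The iterate converges there.

-4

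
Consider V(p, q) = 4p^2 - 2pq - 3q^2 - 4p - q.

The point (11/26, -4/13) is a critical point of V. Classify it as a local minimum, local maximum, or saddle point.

saddle point

The Hessian of V is constant: H = [[8, -2], [-2, -6]].
det(H) = 8·(-6) − (-2)² = -52.
Since det(H) < 0, H is indefinite and the critical point is a saddle point.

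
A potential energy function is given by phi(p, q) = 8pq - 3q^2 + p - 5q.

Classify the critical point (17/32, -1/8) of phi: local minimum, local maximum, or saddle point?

The Hessian of phi is constant: H = [[0, 8], [8, -6]].
det(H) = 0·(-6) − 8² = -64.
Since det(H) < 0, H is indefinite and the critical point is a saddle point.

saddle point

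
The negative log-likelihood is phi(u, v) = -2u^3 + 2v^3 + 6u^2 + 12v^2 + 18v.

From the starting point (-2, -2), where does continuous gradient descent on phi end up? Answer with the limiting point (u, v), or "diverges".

phi is separable, so gradient descent decouples: u follows -∂phi/∂u, v follows -∂phi/∂v.
∂phi/∂u = -6u(u - 2); at u=-2 this is -48, so u increases.
∂phi/∂v = 6(v + 1)(v + 3); at v=-2 this is -6, so v increases.
u converges to its nearest critical value 0 (a local min of the u-part); v converges to -1. The iterate converges to (0, -1).

(0, -1)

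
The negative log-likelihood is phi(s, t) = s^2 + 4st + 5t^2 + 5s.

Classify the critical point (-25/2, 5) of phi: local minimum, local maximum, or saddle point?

local minimum

The Hessian of phi is constant: H = [[2, 4], [4, 10]].
det(H) = 2·10 − 4² = 4.
det(H) > 0 and tr(H) = 12 > 0, so H is positive definite and the point is a local minimum.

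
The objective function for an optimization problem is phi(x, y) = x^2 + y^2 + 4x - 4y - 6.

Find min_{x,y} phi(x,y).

phi(x,y) separates as P(x) + Q(y) − 6, so its minimum is min P + min Q − 6.
P'(x) = 2x + 4 vanishes at x ∈ {-2}; Q'(y) = 2y - 4 vanishes at y ∈ {2}.
Local minima of P (where P''>0): P(-2)=-4. Local minima of Q: Q(2)=-4.
So the global minimum of phi is P(-2) + Q(2) − 6 = -4 − 4 − 6 = -14, attained at (-2, 2).

-14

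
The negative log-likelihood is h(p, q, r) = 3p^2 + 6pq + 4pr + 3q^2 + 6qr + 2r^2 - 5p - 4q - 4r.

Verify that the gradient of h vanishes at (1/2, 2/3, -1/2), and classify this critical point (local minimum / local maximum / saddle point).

saddle point

∇h = (6p + 6q + 4r - 5, 6p + 6q + 6r - 4, 4p + 6q + 4r - 4); substituting (1/2, 2/3, -1/2) gives ∇h = (0, 0, 0), so (1/2, 2/3, -1/2) is indeed a critical point.
The Hessian is constant: H = [[6, 6, 4], [6, 6, 6], [4, 6, 4]].
Leading principal minors: Δ₁ = 6, Δ₂ = 0, Δ₃ = -24.
The minors fit neither the all-positive nor the alternating-sign pattern, so H is indefinite: a saddle point.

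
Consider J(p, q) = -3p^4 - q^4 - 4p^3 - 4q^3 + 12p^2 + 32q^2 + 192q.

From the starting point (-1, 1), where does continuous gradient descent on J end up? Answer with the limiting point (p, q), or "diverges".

(0, -3)

J is separable, so gradient descent decouples: p follows -∂J/∂p, q follows -∂J/∂q.
∂J/∂p = -12p(p - 1)(p + 2); at p=-1 this is -24, so p increases.
∂J/∂q = -4(q - 4)(q + 3)(q + 4); at q=1 this is 240, so q decreases.
p converges to its nearest critical value 0 (a local min of the p-part); q converges to -3. The iterate converges to (0, -3).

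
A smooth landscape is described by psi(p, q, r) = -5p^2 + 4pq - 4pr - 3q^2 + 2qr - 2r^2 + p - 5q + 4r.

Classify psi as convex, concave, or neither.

concave

psi is quadratic, so its Hessian is the constant matrix H = [[-10, 4, -4], [4, -6, 2], [-4, 2, -4]].
Leading principal minors: -10, 44, -104.
Signs alternate −, +, − ⇒ H ≺ 0 ⇒ concave.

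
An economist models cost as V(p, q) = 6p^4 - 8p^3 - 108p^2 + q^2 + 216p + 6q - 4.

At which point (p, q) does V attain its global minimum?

(-3, -3)

V(p,q) separates as A(p) + B(q) − 4, so its minimum is min A + min B − 4.
A'(p) = 24(p - 3)(p - 1)(p + 3) vanishes at p ∈ {-3, 1, 3}; B'(q) = 2q + 6 vanishes at q ∈ {-3}.
Local minima of A (where A''>0): A(-3)=-918, A(3)=-54. Local minima of B: B(-3)=-9.
So the global minimum of V is A(-3) + B(-3) − 4 = -918 − 9 − 4 = -931, attained at (-3, -3).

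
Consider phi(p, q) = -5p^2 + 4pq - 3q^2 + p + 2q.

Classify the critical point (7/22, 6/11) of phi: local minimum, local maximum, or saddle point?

local maximum

The Hessian of phi is constant: H = [[-10, 4], [4, -6]].
det(H) = (-10)·(-6) − 4² = 44.
det(H) > 0 and tr(H) = -16 < 0, so H is negative definite and the point is a local maximum.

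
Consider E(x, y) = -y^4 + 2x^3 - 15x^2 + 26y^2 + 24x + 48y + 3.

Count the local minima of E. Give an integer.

E separates as a function of x plus a function of y, so ∇E=0 decouples.
∂E/∂x = 6(x - 4)(x - 1) = 0 at x ∈ {1, 4}; ∂E/∂y = -4(y - 4)(y + 1)(y + 3) = 0 at y ∈ {-3, -1, 4}.
The Hessian is diagonal: diag(E_xx, E_yy). Second derivatives: E_xx(1)=-18, E_xx(4)=18; E_yy(-3)=-56, E_yy(-1)=40, E_yy(4)=-140.
Local minima occur where both diagonal entries positive: (4, -1). Count: 1.

1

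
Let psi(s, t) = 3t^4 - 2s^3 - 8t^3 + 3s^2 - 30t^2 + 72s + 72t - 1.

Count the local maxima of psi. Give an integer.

1

psi separates as a function of s plus a function of t, so ∇psi=0 decouples.
∂psi/∂s = -6(s - 4)(s + 3) = 0 at s ∈ {-3, 4}; ∂psi/∂t = 12(t - 3)(t - 1)(t + 2) = 0 at t ∈ {-2, 1, 3}.
The Hessian is diagonal: diag(psi_ss, psi_tt). Second derivatives: psi_ss(-3)=42, psi_ss(4)=-42; psi_tt(-2)=180, psi_tt(1)=-72, psi_tt(3)=120.
Local maxima occur where both diagonal entries negative: (4, 1). Count: 1.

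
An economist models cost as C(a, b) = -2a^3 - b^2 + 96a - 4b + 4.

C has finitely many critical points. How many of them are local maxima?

1

C separates as a function of a plus a function of b, so ∇C=0 decouples.
∂C/∂a = -6(a - 4)(a + 4) = 0 at a ∈ {-4, 4}; ∂C/∂b = -2(b + 2) = 0 at b ∈ {-2}.
The Hessian is diagonal: diag(C_aa, C_bb). Second derivatives: C_aa(-4)=48, C_aa(4)=-48; C_bb(-2)=-2.
Local maxima occur where both diagonal entries negative: (4, -2). Count: 1.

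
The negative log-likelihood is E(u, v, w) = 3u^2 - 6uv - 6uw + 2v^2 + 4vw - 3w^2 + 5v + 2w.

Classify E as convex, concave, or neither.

E is quadratic, so its Hessian is the constant matrix H = [[6, -6, -6], [-6, 4, 4], [-6, 4, -6]].
Leading principal minors: 6, -12, 120.
Neither pattern holds ⇒ H is indefinite ⇒ neither convex nor concave.

neither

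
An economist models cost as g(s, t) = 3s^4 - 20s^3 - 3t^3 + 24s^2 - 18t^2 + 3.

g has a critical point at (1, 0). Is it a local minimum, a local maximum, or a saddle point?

local maximum

The mixed partial ∂²g/∂s∂t is 0, so the Hessian at any point is diag(g_ss, g_tt) = diag(12(3s^2 - 10s + 4), -18(t + 2)).
At (1, 0): H = diag(-36, -36).
Both eigenvalues are negative, so H is negative definite: a local maximum.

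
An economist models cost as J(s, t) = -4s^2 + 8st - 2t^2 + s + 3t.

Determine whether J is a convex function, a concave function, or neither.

neither

J is quadratic, so its Hessian is the constant matrix H = [[-8, 8], [8, -4]].
det(H) = -32, tr(H) = -12.
det(H) < 0, so H is indefinite: neither convex nor concave.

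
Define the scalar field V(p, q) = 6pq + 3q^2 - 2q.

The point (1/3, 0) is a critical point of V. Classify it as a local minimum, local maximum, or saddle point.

The Hessian of V is constant: H = [[0, 6], [6, 6]].
det(H) = 0·6 − 6² = -36.
Since det(H) < 0, H is indefinite and the critical point is a saddle point.

saddle point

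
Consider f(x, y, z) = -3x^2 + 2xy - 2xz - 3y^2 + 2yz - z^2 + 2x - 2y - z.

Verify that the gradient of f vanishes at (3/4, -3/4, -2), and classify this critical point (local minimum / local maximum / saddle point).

local maximum

∇f = (-6x + 2y - 2z + 2, 2x - 6y + 2z - 2, -2x + 2y - 2z - 1); substituting (3/4, -3/4, -2) gives ∇f = (0, 0, 0), so (3/4, -3/4, -2) is indeed a critical point.
The Hessian is constant: H = [[-6, 2, -2], [2, -6, 2], [-2, 2, -2]].
Leading principal minors: Δ₁ = -6, Δ₂ = 32, Δ₃ = -32.
The minors alternate sign starting negative (−, +, −), so H is negative definite: a local maximum.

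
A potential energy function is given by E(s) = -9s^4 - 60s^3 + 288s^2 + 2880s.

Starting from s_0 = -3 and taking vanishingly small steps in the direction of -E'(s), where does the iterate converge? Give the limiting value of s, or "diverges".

E'(s) = -36(s - 4)(s + 4)(s + 5), so E'(-3) = 504.
Gradient descent moves in the -E' direction, i.e. s is decreasing.
The nearest critical point in that direction is s = -4, where E'' = 288 > 0 (a local minimum). The iterate converges there.

-4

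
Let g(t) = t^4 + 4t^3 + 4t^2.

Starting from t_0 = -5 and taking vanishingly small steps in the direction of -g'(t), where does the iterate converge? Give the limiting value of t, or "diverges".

-2

g'(t) = 4t(t + 1)(t + 2), so g'(-5) = -240.
Gradient descent moves in the -g' direction, i.e. t is increasing.
The nearest critical point in that direction is t = -2, where g'' = 8 > 0 (a local minimum). The iterate converges there.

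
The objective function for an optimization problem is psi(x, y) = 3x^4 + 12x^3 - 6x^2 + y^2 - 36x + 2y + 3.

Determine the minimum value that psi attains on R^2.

psi(x,y) separates as P(x) + Q(y) + 3, so its minimum is min P + min Q + 3.
P'(x) = 12(x - 1)(x + 1)(x + 3) vanishes at x ∈ {-3, -1, 1}; Q'(y) = 2y + 2 vanishes at y ∈ {-1}.
Local minima of P (where P''>0): P(-3)=-27, P(1)=-27. Local minima of Q: Q(-1)=-1.
So the global minimum of psi is P(-3) + Q(-1) + 3 = -27 − 1 + 3 = -25, attained at (-3, -1).

-25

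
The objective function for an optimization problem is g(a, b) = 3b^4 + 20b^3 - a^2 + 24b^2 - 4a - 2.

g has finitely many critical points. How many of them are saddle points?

2

g separates as a function of a plus a function of b, so ∇g=0 decouples.
∂g/∂a = -2(a + 2) = 0 at a ∈ {-2}; ∂g/∂b = 12b(b + 1)(b + 4) = 0 at b ∈ {-4, -1, 0}.
The Hessian is diagonal: diag(g_aa, g_bb). Second derivatives: g_aa(-2)=-2; g_bb(-4)=144, g_bb(-1)=-36, g_bb(0)=48.
Saddle points occur where the two diagonal entries have opposite signs: (-2, -4), (-2, 0). Count: 2.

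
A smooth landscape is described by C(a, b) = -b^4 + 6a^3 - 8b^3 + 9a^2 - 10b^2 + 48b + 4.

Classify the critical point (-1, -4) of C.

The mixed partial ∂²C/∂a∂b is 0, so the Hessian at any point is diag(C_aa, C_bb) = diag(18(2a + 1), -4(3b^2 + 12b + 5)).
At (-1, -4): H = diag(-18, -20).
Both eigenvalues are negative, so H is negative definite: a local maximum.

local maximum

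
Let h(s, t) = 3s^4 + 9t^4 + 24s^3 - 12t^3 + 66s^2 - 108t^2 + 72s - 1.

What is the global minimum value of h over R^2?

-595

h(s,t) separates as P(s) + Q(t) − 1, so its minimum is min P + min Q − 1.
P'(s) = 12(s + 1)(s + 2)(s + 3) vanishes at s ∈ {-3, -2, -1}; Q'(t) = 36t(t - 3)(t + 2) vanishes at t ∈ {-2, 0, 3}.
Local minima of P (where P''>0): P(-3)=-27, P(-1)=-27. Local minima of Q: Q(-2)=-192, Q(3)=-567.
So the global minimum of h is P(-3) + Q(3) − 1 = -27 − 567 − 1 = -595, attained at (-3, 3).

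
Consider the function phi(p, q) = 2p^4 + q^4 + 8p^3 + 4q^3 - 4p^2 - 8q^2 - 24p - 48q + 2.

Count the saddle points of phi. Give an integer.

phi separates as a function of p plus a function of q, so ∇phi=0 decouples.
∂phi/∂p = 8(p - 1)(p + 1)(p + 3) = 0 at p ∈ {-3, -1, 1}; ∂phi/∂q = 4(q - 2)(q + 2)(q + 3) = 0 at q ∈ {-3, -2, 2}.
The Hessian is diagonal: diag(phi_pp, phi_qq). Second derivatives: phi_pp(-3)=64, phi_pp(-1)=-32, phi_pp(1)=64; phi_qq(-3)=20, phi_qq(-2)=-16, phi_qq(2)=80.
Saddle points occur where the two diagonal entries have opposite signs: (-3, -2), (-1, -3), (-1, 2), (1, -2). Count: 4.

4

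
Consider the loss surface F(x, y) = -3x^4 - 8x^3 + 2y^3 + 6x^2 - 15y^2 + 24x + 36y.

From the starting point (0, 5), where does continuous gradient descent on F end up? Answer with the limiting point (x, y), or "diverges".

(-1, 3)

F is separable, so gradient descent decouples: x follows -∂F/∂x, y follows -∂F/∂y.
∂F/∂x = -12(x - 1)(x + 1)(x + 2); at x=0 this is 24, so x decreases.
∂F/∂y = 6(y - 3)(y - 2); at y=5 this is 36, so y decreases.
x converges to its nearest critical value -1 (a local min of the x-part); y converges to 3. The iterate converges to (-1, 3).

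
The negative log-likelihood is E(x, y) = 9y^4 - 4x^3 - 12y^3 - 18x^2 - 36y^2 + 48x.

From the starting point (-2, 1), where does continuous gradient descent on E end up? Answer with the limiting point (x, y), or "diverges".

(-4, 2)

E is separable, so gradient descent decouples: x follows -∂E/∂x, y follows -∂E/∂y.
∂E/∂x = -12(x - 1)(x + 4); at x=-2 this is 72, so x decreases.
∂E/∂y = 36y(y - 2)(y + 1); at y=1 this is -72, so y increases.
x converges to its nearest critical value -4 (a local min of the x-part); y converges to 2. The iterate converges to (-4, 2).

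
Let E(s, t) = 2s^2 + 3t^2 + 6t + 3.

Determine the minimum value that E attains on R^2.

0

E(s,t) separates as P(s) + Q(t) + 3, so its minimum is min P + min Q + 3.
P'(s) = 4s vanishes at s ∈ {0}; Q'(t) = 6(t + 1) vanishes at t ∈ {-1}.
Local minima of P (where P''>0): P(0)=0. Local minima of Q: Q(-1)=-3.
So the global minimum of E is P(0) + Q(-1) + 3 = 0 − 3 + 3 = 0, attained at (0, -1).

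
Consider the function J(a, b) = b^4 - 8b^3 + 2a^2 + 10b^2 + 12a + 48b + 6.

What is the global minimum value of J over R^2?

J(a,b) separates as P(a) + Q(b) + 6, so its minimum is min P + min Q + 6.
P'(a) = 4a + 12 vanishes at a ∈ {-3}; Q'(b) = 4(b - 4)(b - 3)(b + 1) vanishes at b ∈ {-1, 3, 4}.
Local minima of P (where P''>0): P(-3)=-18. Local minima of Q: Q(-1)=-29, Q(4)=96.
So the global minimum of J is P(-3) + Q(-1) + 6 = -18 − 29 + 6 = -41, attained at (-3, -1).

-41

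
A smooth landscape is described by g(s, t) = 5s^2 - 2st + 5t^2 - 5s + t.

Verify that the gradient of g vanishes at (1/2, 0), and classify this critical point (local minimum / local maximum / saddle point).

local minimum

∇g = (10s - 2t - 5, -2s + 10t + 1); substituting (1/2, 0) gives ∇g = (0, 0), so (1/2, 0) is indeed a critical point.
The Hessian of g is constant: H = [[10, -2], [-2, 10]].
det(H) = 10·10 − (-2)² = 96.
det(H) > 0 and tr(H) = 20 > 0, so H is positive definite and the point is a local minimum.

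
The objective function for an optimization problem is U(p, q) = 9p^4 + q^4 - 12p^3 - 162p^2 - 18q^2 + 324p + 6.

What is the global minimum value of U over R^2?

U(p,q) separates as A(p) + B(q) + 6, so its minimum is min A + min B + 6.
A'(p) = 36(p - 3)(p - 1)(p + 3) vanishes at p ∈ {-3, 1, 3}; B'(q) = 4q(q - 3)(q + 3) vanishes at q ∈ {-3, 0, 3}.
Local minima of A (where A''>0): A(-3)=-1377, A(3)=-81. Local minima of B: B(-3)=-81, B(3)=-81.
So the global minimum of U is A(-3) + B(-3) + 6 = -1377 − 81 + 6 = -1452, attained at (-3, -3).

-1452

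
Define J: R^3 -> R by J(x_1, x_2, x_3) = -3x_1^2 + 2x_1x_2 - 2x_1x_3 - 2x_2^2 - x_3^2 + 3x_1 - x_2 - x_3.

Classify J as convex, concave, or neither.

concave

J is quadratic, so its Hessian is the constant matrix H = [[-6, 2, -2], [2, -4, 0], [-2, 0, -2]].
Leading principal minors: -6, 20, -24.
Signs alternate −, +, − ⇒ H ≺ 0 ⇒ concave.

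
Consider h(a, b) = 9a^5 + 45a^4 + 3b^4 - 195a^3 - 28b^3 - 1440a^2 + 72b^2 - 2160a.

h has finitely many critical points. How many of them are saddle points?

6

h separates as a function of a plus a function of b, so ∇h=0 decouples.
∂h/∂a = 45(a - 4)(a + 1)(a + 3)(a + 4) = 0 at a ∈ {-4, -3, -1, 4}; ∂h/∂b = 12b(b - 4)(b - 3) = 0 at b ∈ {0, 3, 4}.
The Hessian is diagonal: diag(h_aa, h_bb). Second derivatives: h_aa(-4)=-1080, h_aa(-3)=630, h_aa(-1)=-1350, h_aa(4)=12600; h_bb(0)=144, h_bb(3)=-36, h_bb(4)=48.
Saddle points occur where the two diagonal entries have opposite signs: (-4, 0), (-4, 4), (-3, 3), (-1, 0), (-1, 4), (4, 3). Count: 6.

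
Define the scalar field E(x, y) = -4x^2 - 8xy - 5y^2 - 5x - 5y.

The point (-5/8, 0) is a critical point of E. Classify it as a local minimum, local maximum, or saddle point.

local maximum

The Hessian of E is constant: H = [[-8, -8], [-8, -10]].
det(H) = (-8)·(-10) − (-8)² = 16.
det(H) > 0 and tr(H) = -18 < 0, so H is negative definite and the point is a local maximum.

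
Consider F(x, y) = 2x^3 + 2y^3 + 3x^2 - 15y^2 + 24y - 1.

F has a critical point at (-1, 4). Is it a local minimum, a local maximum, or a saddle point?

The mixed partial ∂²F/∂x∂y is 0, so the Hessian at any point is diag(F_xx, F_yy) = diag(6(2x + 1), 6(2y - 5)).
At (-1, 4): H = diag(-6, 18).
The eigenvalues have opposite signs, so H is indefinite: a saddle point.

saddle point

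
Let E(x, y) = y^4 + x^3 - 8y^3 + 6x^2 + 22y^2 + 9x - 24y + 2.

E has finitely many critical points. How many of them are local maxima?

E separates as a function of x plus a function of y, so ∇E=0 decouples.
∂E/∂x = 3(x + 1)(x + 3) = 0 at x ∈ {-3, -1}; ∂E/∂y = 4(y - 3)(y - 2)(y - 1) = 0 at y ∈ {1, 2, 3}.
The Hessian is diagonal: diag(E_xx, E_yy). Second derivatives: E_xx(-3)=-6, E_xx(-1)=6; E_yy(1)=8, E_yy(2)=-4, E_yy(3)=8.
Local maxima occur where both diagonal entries negative: (-3, 2). Count: 1.

1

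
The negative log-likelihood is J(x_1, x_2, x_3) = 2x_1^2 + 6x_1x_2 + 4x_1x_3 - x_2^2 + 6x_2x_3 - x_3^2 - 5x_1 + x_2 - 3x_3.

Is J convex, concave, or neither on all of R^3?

neither

J is quadratic, so its Hessian is the constant matrix H = [[4, 6, 4], [6, -2, 6], [4, 6, -2]].
Leading principal minors: 4, -44, 264.
Neither pattern holds ⇒ H is indefinite ⇒ neither convex nor concave.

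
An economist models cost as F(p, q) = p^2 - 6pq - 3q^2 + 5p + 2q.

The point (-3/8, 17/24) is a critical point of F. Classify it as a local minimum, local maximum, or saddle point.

saddle point

The Hessian of F is constant: H = [[2, -6], [-6, -6]].
det(H) = 2·(-6) − (-6)² = -48.
Since det(H) < 0, H is indefinite and the critical point is a saddle point.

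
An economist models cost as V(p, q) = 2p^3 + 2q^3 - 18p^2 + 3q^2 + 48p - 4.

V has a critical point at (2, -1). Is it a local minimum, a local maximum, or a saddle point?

The mixed partial ∂²V/∂p∂q is 0, so the Hessian at any point is diag(V_pp, V_qq) = diag(12(p - 3), 6(2q + 1)).
At (2, -1): H = diag(-12, -6).
Both eigenvalues are negative, so H is negative definite: a local maximum.

local maximum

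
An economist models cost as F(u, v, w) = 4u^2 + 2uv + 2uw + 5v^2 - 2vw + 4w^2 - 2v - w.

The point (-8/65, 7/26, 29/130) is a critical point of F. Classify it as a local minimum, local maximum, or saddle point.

The Hessian is constant: H = [[8, 2, 2], [2, 10, -2], [2, -2, 8]].
Leading principal minors: Δ₁ = 8, Δ₂ = 76, Δ₃ = 520.
All leading minors are positive, so H is positive definite: a local minimum.

local minimum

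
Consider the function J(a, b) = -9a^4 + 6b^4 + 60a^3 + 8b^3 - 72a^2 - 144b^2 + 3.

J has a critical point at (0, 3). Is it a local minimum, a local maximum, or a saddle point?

The mixed partial ∂²J/∂a∂b is 0, so the Hessian at any point is diag(J_aa, J_bb) = diag(36(-3a^2 + 10a - 4), 24(3b^2 + 2b - 12)).
At (0, 3): H = diag(-144, 504).
The eigenvalues have opposite signs, so H is indefinite: a saddle point.

saddle point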